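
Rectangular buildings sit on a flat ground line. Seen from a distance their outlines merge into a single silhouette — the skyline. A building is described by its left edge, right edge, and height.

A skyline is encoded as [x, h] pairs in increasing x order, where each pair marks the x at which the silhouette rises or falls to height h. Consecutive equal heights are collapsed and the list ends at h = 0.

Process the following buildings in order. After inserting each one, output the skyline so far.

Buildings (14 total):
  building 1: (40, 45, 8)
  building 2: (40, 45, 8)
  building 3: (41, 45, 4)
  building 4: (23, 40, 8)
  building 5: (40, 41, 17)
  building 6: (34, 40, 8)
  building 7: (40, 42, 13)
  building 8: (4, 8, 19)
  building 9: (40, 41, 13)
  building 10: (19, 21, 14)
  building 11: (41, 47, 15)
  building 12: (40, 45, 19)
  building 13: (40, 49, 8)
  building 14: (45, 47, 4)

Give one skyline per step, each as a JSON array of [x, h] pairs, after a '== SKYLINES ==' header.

== SKYLINES ==
[[40,8],[45,0]]
[[40,8],[45,0]]
[[40,8],[45,0]]
[[23,8],[45,0]]
[[23,8],[40,17],[41,8],[45,0]]
[[23,8],[40,17],[41,8],[45,0]]
[[23,8],[40,17],[41,13],[42,8],[45,0]]
[[4,19],[8,0],[23,8],[40,17],[41,13],[42,8],[45,0]]
[[4,19],[8,0],[23,8],[40,17],[41,13],[42,8],[45,0]]
[[4,19],[8,0],[19,14],[21,0],[23,8],[40,17],[41,13],[42,8],[45,0]]
[[4,19],[8,0],[19,14],[21,0],[23,8],[40,17],[41,15],[47,0]]
[[4,19],[8,0],[19,14],[21,0],[23,8],[40,19],[45,15],[47,0]]
[[4,19],[8,0],[19,14],[21,0],[23,8],[40,19],[45,15],[47,8],[49,0]]
[[4,19],[8,0],[19,14],[21,0],[23,8],[40,19],[45,15],[47,8],[49,0]]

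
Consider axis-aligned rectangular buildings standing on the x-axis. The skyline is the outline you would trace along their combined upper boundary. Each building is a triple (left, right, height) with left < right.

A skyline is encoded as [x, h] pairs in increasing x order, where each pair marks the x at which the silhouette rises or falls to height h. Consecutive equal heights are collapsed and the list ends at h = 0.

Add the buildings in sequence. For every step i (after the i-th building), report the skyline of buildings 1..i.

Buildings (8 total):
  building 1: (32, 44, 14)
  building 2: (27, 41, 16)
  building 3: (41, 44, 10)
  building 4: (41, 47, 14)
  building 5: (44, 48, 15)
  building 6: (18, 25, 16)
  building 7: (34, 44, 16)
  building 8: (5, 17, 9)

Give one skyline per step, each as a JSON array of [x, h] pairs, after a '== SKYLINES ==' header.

== SKYLINES ==
[[32,14],[44,0]]
[[27,16],[41,14],[44,0]]
[[27,16],[41,14],[44,0]]
[[27,16],[41,14],[47,0]]
[[27,16],[41,14],[44,15],[48,0]]
[[18,16],[25,0],[27,16],[41,14],[44,15],[48,0]]
[[18,16],[25,0],[27,16],[44,15],[48,0]]
[[5,9],[17,0],[18,16],[25,0],[27,16],[44,15],[48,0]]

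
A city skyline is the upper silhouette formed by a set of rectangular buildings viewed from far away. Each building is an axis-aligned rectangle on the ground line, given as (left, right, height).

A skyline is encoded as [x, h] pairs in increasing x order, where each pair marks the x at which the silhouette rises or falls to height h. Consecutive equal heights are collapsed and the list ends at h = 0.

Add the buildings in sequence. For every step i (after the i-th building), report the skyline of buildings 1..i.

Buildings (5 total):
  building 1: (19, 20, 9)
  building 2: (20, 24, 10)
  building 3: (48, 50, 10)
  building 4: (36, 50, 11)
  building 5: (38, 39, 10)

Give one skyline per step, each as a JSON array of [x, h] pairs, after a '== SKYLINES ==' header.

== SKYLINES ==
[[19,9],[20,0]]
[[19,9],[20,10],[24,0]]
[[19,9],[20,10],[24,0],[48,10],[50,0]]
[[19,9],[20,10],[24,0],[36,11],[50,0]]
[[19,9],[20,10],[24,0],[36,11],[50,0]]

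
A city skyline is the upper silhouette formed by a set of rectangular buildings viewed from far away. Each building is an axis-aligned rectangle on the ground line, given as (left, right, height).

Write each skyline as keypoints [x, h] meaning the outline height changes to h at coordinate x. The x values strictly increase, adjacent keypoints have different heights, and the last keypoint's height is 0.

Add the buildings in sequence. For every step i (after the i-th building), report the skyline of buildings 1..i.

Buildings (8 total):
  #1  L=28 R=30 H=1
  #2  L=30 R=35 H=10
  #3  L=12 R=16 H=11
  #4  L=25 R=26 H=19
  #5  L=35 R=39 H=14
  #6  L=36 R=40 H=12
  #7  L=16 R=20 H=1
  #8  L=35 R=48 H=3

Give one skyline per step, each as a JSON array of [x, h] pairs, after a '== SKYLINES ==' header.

== SKYLINES ==
[[28,1],[30,0]]
[[28,1],[30,10],[35,0]]
[[12,11],[16,0],[28,1],[30,10],[35,0]]
[[12,11],[16,0],[25,19],[26,0],[28,1],[30,10],[35,0]]
[[12,11],[16,0],[25,19],[26,0],[28,1],[30,10],[35,14],[39,0]]
[[12,11],[16,0],[25,19],[26,0],[28,1],[30,10],[35,14],[39,12],[40,0]]
[[12,11],[16,1],[20,0],[25,19],[26,0],[28,1],[30,10],[35,14],[39,12],[40,0]]
[[12,11],[16,1],[20,0],[25,19],[26,0],[28,1],[30,10],[35,14],[39,12],[40,3],[48,0]]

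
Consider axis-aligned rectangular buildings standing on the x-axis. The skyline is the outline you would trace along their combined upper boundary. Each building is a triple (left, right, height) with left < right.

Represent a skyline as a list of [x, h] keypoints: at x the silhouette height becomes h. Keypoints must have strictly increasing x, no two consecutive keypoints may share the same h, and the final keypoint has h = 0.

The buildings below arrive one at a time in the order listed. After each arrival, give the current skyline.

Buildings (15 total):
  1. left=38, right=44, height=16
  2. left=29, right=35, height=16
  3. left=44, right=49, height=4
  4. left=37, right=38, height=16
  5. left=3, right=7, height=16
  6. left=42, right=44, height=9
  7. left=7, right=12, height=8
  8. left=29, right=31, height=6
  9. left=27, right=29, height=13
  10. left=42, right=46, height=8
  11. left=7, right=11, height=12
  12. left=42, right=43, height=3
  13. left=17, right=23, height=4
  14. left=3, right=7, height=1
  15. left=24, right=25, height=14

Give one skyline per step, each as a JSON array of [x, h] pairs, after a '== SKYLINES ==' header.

== SKYLINES ==
[[38,16],[44,0]]
[[29,16],[35,0],[38,16],[44,0]]
[[29,16],[35,0],[38,16],[44,4],[49,0]]
[[29,16],[35,0],[37,16],[44,4],[49,0]]
[[3,16],[7,0],[29,16],[35,0],[37,16],[44,4],[49,0]]
[[3,16],[7,0],[29,16],[35,0],[37,16],[44,4],[49,0]]
[[3,16],[7,8],[12,0],[29,16],[35,0],[37,16],[44,4],[49,0]]
[[3,16],[7,8],[12,0],[29,16],[35,0],[37,16],[44,4],[49,0]]
[[3,16],[7,8],[12,0],[27,13],[29,16],[35,0],[37,16],[44,4],[49,0]]
[[3,16],[7,8],[12,0],[27,13],[29,16],[35,0],[37,16],[44,8],[46,4],[49,0]]
[[3,16],[7,12],[11,8],[12,0],[27,13],[29,16],[35,0],[37,16],[44,8],[46,4],[49,0]]
[[3,16],[7,12],[11,8],[12,0],[27,13],[29,16],[35,0],[37,16],[44,8],[46,4],[49,0]]
[[3,16],[7,12],[11,8],[12,0],[17,4],[23,0],[27,13],[29,16],[35,0],[37,16],[44,8],[46,4],[49,0]]
[[3,16],[7,12],[11,8],[12,0],[17,4],[23,0],[27,13],[29,16],[35,0],[37,16],[44,8],[46,4],[49,0]]
[[3,16],[7,12],[11,8],[12,0],[17,4],[23,0],[24,14],[25,0],[27,13],[29,16],[35,0],[37,16],[44,8],[46,4],[49,0]]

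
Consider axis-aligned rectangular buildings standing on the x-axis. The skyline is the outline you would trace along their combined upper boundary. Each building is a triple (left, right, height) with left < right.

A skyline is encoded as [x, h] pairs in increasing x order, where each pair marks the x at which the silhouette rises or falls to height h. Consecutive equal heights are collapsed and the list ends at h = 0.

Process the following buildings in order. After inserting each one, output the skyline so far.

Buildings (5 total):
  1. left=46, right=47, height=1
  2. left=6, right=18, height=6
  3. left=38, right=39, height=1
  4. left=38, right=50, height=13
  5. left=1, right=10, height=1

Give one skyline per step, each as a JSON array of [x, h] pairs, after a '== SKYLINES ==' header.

== SKYLINES ==
[[46,1],[47,0]]
[[6,6],[18,0],[46,1],[47,0]]
[[6,6],[18,0],[38,1],[39,0],[46,1],[47,0]]
[[6,6],[18,0],[38,13],[50,0]]
[[1,1],[6,6],[18,0],[38,13],[50,0]]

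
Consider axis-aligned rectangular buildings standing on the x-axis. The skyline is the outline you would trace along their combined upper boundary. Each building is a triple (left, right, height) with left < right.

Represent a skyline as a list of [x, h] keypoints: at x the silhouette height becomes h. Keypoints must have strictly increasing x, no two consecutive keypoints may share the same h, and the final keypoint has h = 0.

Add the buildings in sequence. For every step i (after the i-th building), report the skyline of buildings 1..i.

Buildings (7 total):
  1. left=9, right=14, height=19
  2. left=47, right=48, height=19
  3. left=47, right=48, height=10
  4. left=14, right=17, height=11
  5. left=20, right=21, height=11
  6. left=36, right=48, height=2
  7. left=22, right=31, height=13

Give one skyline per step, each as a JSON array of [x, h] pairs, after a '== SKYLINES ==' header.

== SKYLINES ==
[[9,19],[14,0]]
[[9,19],[14,0],[47,19],[48,0]]
[[9,19],[14,0],[47,19],[48,0]]
[[9,19],[14,11],[17,0],[47,19],[48,0]]
[[9,19],[14,11],[17,0],[20,11],[21,0],[47,19],[48,0]]
[[9,19],[14,11],[17,0],[20,11],[21,0],[36,2],[47,19],[48,0]]
[[9,19],[14,11],[17,0],[20,11],[21,0],[22,13],[31,0],[36,2],[47,19],[48,0]]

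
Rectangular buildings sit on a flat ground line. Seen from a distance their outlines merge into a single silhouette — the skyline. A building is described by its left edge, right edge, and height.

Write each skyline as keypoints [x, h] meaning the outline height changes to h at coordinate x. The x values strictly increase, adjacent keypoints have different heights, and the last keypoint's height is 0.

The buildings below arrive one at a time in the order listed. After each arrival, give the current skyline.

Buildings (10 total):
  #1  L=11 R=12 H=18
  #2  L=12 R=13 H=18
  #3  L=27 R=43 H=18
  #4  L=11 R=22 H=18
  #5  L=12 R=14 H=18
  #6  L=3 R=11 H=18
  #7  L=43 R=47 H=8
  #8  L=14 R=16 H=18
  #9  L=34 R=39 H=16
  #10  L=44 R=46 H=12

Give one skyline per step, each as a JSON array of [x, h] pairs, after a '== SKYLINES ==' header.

== SKYLINES ==
[[11,18],[12,0]]
[[11,18],[13,0]]
[[11,18],[13,0],[27,18],[43,0]]
[[11,18],[22,0],[27,18],[43,0]]
[[11,18],[22,0],[27,18],[43,0]]
[[3,18],[22,0],[27,18],[43,0]]
[[3,18],[22,0],[27,18],[43,8],[47,0]]
[[3,18],[22,0],[27,18],[43,8],[47,0]]
[[3,18],[22,0],[27,18],[43,8],[47,0]]
[[3,18],[22,0],[27,18],[43,8],[44,12],[46,8],[47,0]]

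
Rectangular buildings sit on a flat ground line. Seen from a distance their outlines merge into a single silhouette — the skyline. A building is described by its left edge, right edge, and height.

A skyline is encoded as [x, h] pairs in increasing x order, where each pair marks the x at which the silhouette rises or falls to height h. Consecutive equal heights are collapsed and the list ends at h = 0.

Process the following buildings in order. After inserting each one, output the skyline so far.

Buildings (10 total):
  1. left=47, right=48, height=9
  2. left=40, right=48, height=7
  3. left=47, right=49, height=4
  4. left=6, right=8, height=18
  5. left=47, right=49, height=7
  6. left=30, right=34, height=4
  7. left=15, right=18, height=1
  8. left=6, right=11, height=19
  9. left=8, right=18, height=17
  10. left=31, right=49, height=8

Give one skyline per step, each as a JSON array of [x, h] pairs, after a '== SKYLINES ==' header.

== SKYLINES ==
[[47,9],[48,0]]
[[40,7],[47,9],[48,0]]
[[40,7],[47,9],[48,4],[49,0]]
[[6,18],[8,0],[40,7],[47,9],[48,4],[49,0]]
[[6,18],[8,0],[40,7],[47,9],[48,7],[49,0]]
[[6,18],[8,0],[30,4],[34,0],[40,7],[47,9],[48,7],[49,0]]
[[6,18],[8,0],[15,1],[18,0],[30,4],[34,0],[40,7],[47,9],[48,7],[49,0]]
[[6,19],[11,0],[15,1],[18,0],[30,4],[34,0],[40,7],[47,9],[48,7],[49,0]]
[[6,19],[11,17],[18,0],[30,4],[34,0],[40,7],[47,9],[48,7],[49,0]]
[[6,19],[11,17],[18,0],[30,4],[31,8],[47,9],[48,8],[49,0]]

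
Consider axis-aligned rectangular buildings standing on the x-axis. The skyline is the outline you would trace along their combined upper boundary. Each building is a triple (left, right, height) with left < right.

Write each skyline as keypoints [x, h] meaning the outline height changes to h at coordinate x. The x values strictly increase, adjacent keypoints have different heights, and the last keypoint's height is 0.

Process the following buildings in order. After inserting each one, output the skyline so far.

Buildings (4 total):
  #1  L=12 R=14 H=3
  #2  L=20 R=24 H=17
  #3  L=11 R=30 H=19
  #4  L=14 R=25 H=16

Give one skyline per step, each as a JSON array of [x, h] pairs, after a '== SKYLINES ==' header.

== SKYLINES ==
[[12,3],[14,0]]
[[12,3],[14,0],[20,17],[24,0]]
[[11,19],[30,0]]
[[11,19],[30,0]]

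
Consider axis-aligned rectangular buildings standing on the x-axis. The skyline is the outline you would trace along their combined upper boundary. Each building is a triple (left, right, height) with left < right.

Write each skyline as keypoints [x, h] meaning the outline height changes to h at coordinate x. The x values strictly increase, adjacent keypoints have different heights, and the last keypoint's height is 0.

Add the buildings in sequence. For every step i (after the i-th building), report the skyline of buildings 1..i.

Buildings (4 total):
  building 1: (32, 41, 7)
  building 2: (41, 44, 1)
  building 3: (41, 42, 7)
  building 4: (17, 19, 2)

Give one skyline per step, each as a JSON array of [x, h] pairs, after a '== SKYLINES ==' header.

== SKYLINES ==
[[32,7],[41,0]]
[[32,7],[41,1],[44,0]]
[[32,7],[42,1],[44,0]]
[[17,2],[19,0],[32,7],[42,1],[44,0]]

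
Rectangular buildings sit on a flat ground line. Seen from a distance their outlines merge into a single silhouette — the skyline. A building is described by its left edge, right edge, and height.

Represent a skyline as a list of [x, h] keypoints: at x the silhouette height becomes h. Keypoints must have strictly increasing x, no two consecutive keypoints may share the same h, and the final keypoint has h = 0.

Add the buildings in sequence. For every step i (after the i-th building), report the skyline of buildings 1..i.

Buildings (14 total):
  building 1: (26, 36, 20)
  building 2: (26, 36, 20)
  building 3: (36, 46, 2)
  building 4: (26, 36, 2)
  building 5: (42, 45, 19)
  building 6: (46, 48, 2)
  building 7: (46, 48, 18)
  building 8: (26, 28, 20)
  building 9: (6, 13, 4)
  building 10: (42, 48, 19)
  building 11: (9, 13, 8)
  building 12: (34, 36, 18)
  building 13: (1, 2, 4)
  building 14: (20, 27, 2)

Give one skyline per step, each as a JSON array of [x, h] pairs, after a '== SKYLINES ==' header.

== SKYLINES ==
[[26,20],[36,0]]
[[26,20],[36,0]]
[[26,20],[36,2],[46,0]]
[[26,20],[36,2],[46,0]]
[[26,20],[36,2],[42,19],[45,2],[46,0]]
[[26,20],[36,2],[42,19],[45,2],[48,0]]
[[26,20],[36,2],[42,19],[45,2],[46,18],[48,0]]
[[26,20],[36,2],[42,19],[45,2],[46,18],[48,0]]
[[6,4],[13,0],[26,20],[36,2],[42,19],[45,2],[46,18],[48,0]]
[[6,4],[13,0],[26,20],[36,2],[42,19],[48,0]]
[[6,4],[9,8],[13,0],[26,20],[36,2],[42,19],[48,0]]
[[6,4],[9,8],[13,0],[26,20],[36,2],[42,19],[48,0]]
[[1,4],[2,0],[6,4],[9,8],[13,0],[26,20],[36,2],[42,19],[48,0]]
[[1,4],[2,0],[6,4],[9,8],[13,0],[20,2],[26,20],[36,2],[42,19],[48,0]]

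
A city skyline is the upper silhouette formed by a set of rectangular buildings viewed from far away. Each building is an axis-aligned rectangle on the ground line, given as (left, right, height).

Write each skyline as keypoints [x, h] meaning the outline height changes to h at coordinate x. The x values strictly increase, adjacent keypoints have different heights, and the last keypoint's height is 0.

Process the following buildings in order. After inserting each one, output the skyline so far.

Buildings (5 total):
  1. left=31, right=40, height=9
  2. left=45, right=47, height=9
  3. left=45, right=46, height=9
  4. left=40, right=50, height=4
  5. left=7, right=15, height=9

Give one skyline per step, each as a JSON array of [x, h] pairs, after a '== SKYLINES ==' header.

== SKYLINES ==
[[31,9],[40,0]]
[[31,9],[40,0],[45,9],[47,0]]
[[31,9],[40,0],[45,9],[47,0]]
[[31,9],[40,4],[45,9],[47,4],[50,0]]
[[7,9],[15,0],[31,9],[40,4],[45,9],[47,4],[50,0]]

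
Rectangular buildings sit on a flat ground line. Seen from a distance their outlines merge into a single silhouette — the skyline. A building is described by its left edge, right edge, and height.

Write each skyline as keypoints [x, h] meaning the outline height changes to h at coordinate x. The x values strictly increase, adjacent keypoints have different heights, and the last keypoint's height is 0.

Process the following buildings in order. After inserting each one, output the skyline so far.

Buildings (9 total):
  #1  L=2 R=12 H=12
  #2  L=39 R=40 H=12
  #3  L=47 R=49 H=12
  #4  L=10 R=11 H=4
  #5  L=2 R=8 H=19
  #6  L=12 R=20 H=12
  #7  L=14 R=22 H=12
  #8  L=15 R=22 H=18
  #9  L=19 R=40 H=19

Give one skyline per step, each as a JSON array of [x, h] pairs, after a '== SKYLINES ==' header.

== SKYLINES ==
[[2,12],[12,0]]
[[2,12],[12,0],[39,12],[40,0]]
[[2,12],[12,0],[39,12],[40,0],[47,12],[49,0]]
[[2,12],[12,0],[39,12],[40,0],[47,12],[49,0]]
[[2,19],[8,12],[12,0],[39,12],[40,0],[47,12],[49,0]]
[[2,19],[8,12],[20,0],[39,12],[40,0],[47,12],[49,0]]
[[2,19],[8,12],[22,0],[39,12],[40,0],[47,12],[49,0]]
[[2,19],[8,12],[15,18],[22,0],[39,12],[40,0],[47,12],[49,0]]
[[2,19],[8,12],[15,18],[19,19],[40,0],[47,12],[49,0]]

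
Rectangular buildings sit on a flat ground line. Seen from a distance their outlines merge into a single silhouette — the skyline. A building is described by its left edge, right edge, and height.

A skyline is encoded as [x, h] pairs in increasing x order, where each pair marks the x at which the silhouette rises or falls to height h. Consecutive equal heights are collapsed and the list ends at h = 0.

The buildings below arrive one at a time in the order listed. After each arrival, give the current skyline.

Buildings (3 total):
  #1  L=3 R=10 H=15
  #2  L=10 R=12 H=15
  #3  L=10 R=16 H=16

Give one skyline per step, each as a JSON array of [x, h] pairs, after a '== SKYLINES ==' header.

== SKYLINES ==
[[3,15],[10,0]]
[[3,15],[12,0]]
[[3,15],[10,16],[16,0]]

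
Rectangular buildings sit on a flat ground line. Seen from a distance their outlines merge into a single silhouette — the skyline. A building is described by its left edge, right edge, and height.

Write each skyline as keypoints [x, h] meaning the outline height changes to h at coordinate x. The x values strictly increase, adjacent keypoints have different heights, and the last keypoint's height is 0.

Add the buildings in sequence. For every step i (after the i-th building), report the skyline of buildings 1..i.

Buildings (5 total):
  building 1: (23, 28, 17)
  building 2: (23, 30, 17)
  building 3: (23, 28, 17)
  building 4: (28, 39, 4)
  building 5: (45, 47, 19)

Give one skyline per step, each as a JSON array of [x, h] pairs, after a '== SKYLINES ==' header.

== SKYLINES ==
[[23,17],[28,0]]
[[23,17],[30,0]]
[[23,17],[30,0]]
[[23,17],[30,4],[39,0]]
[[23,17],[30,4],[39,0],[45,19],[47,0]]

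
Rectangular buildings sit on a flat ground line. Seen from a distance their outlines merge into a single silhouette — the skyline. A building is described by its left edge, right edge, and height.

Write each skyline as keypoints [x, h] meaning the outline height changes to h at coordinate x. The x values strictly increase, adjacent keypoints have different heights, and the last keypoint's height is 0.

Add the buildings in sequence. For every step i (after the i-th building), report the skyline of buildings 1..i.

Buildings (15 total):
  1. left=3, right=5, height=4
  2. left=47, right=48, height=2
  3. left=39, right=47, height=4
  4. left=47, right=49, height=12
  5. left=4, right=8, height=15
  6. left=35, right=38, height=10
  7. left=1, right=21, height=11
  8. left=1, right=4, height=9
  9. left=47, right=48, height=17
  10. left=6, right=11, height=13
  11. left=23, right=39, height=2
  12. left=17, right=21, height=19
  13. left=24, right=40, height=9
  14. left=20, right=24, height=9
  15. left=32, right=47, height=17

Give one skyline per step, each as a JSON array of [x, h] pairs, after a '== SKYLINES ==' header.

== SKYLINES ==
[[3,4],[5,0]]
[[3,4],[5,0],[47,2],[48,0]]
[[3,4],[5,0],[39,4],[47,2],[48,0]]
[[3,4],[5,0],[39,4],[47,12],[49,0]]
[[3,4],[4,15],[8,0],[39,4],[47,12],[49,0]]
[[3,4],[4,15],[8,0],[35,10],[38,0],[39,4],[47,12],[49,0]]
[[1,11],[4,15],[8,11],[21,0],[35,10],[38,0],[39,4],[47,12],[49,0]]
[[1,11],[4,15],[8,11],[21,0],[35,10],[38,0],[39,4],[47,12],[49,0]]
[[1,11],[4,15],[8,11],[21,0],[35,10],[38,0],[39,4],[47,17],[48,12],[49,0]]
[[1,11],[4,15],[8,13],[11,11],[21,0],[35,10],[38,0],[39,4],[47,17],[48,12],[49,0]]
[[1,11],[4,15],[8,13],[11,11],[21,0],[23,2],[35,10],[38,2],[39,4],[47,17],[48,12],[49,0]]
[[1,11],[4,15],[8,13],[11,11],[17,19],[21,0],[23,2],[35,10],[38,2],[39,4],[47,17],[48,12],[49,0]]
[[1,11],[4,15],[8,13],[11,11],[17,19],[21,0],[23,2],[24,9],[35,10],[38,9],[40,4],[47,17],[48,12],[49,0]]
[[1,11],[4,15],[8,13],[11,11],[17,19],[21,9],[35,10],[38,9],[40,4],[47,17],[48,12],[49,0]]
[[1,11],[4,15],[8,13],[11,11],[17,19],[21,9],[32,17],[48,12],[49,0]]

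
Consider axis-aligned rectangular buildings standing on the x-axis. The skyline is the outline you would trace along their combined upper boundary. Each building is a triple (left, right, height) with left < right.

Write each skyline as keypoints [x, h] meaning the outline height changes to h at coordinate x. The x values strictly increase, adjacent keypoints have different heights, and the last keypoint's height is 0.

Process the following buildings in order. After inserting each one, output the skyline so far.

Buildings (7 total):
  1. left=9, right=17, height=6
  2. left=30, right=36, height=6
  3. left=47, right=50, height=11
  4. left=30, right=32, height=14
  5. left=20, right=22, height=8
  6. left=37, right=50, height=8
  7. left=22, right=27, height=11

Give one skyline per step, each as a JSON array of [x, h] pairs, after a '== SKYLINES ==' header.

== SKYLINES ==
[[9,6],[17,0]]
[[9,6],[17,0],[30,6],[36,0]]
[[9,6],[17,0],[30,6],[36,0],[47,11],[50,0]]
[[9,6],[17,0],[30,14],[32,6],[36,0],[47,11],[50,0]]
[[9,6],[17,0],[20,8],[22,0],[30,14],[32,6],[36,0],[47,11],[50,0]]
[[9,6],[17,0],[20,8],[22,0],[30,14],[32,6],[36,0],[37,8],[47,11],[50,0]]
[[9,6],[17,0],[20,8],[22,11],[27,0],[30,14],[32,6],[36,0],[37,8],[47,11],[50,0]]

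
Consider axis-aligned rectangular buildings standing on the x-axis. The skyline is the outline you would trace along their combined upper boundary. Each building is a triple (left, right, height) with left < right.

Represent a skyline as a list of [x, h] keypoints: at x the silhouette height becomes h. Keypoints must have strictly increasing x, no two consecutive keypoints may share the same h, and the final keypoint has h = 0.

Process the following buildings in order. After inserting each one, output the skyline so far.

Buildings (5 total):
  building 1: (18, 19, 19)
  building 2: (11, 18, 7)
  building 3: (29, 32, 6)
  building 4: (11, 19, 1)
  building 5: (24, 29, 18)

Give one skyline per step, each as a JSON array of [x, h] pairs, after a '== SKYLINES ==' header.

== SKYLINES ==
[[18,19],[19,0]]
[[11,7],[18,19],[19,0]]
[[11,7],[18,19],[19,0],[29,6],[32,0]]
[[11,7],[18,19],[19,0],[29,6],[32,0]]
[[11,7],[18,19],[19,0],[24,18],[29,6],[32,0]]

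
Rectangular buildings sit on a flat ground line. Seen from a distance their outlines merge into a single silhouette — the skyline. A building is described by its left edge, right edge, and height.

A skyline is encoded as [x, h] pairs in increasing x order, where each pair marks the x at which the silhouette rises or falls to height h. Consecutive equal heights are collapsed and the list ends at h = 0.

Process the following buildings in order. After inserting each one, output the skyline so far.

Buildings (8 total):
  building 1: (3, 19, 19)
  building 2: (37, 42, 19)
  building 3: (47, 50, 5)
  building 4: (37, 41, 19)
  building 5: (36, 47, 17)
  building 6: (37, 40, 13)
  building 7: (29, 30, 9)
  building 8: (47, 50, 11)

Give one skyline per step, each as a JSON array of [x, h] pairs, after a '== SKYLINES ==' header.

== SKYLINES ==
[[3,19],[19,0]]
[[3,19],[19,0],[37,19],[42,0]]
[[3,19],[19,0],[37,19],[42,0],[47,5],[50,0]]
[[3,19],[19,0],[37,19],[42,0],[47,5],[50,0]]
[[3,19],[19,0],[36,17],[37,19],[42,17],[47,5],[50,0]]
[[3,19],[19,0],[36,17],[37,19],[42,17],[47,5],[50,0]]
[[3,19],[19,0],[29,9],[30,0],[36,17],[37,19],[42,17],[47,5],[50,0]]
[[3,19],[19,0],[29,9],[30,0],[36,17],[37,19],[42,17],[47,11],[50,0]]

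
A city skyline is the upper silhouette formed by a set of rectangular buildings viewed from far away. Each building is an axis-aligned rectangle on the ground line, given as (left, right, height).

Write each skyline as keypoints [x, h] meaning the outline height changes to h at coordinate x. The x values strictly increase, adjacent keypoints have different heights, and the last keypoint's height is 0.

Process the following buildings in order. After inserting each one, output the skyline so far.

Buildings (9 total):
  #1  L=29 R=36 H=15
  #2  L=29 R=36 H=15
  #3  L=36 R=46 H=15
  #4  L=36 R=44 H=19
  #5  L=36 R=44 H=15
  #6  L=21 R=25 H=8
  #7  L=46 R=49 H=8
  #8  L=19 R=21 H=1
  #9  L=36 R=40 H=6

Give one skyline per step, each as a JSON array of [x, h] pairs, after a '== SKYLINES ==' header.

== SKYLINES ==
[[29,15],[36,0]]
[[29,15],[36,0]]
[[29,15],[46,0]]
[[29,15],[36,19],[44,15],[46,0]]
[[29,15],[36,19],[44,15],[46,0]]
[[21,8],[25,0],[29,15],[36,19],[44,15],[46,0]]
[[21,8],[25,0],[29,15],[36,19],[44,15],[46,8],[49,0]]
[[19,1],[21,8],[25,0],[29,15],[36,19],[44,15],[46,8],[49,0]]
[[19,1],[21,8],[25,0],[29,15],[36,19],[44,15],[46,8],[49,0]]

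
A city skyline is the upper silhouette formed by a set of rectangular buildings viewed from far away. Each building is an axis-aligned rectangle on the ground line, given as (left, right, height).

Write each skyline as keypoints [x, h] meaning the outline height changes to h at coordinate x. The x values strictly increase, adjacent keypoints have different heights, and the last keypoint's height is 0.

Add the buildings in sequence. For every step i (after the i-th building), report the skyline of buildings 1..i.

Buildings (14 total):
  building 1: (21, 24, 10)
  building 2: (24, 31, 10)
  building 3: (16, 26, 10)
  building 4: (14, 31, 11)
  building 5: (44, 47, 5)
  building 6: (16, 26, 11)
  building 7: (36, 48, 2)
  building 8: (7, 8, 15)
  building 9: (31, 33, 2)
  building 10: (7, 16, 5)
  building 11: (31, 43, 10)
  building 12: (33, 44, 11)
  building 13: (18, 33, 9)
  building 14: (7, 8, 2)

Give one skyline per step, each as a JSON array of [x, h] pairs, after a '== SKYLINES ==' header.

== SKYLINES ==
[[21,10],[24,0]]
[[21,10],[31,0]]
[[16,10],[31,0]]
[[14,11],[31,0]]
[[14,11],[31,0],[44,5],[47,0]]
[[14,11],[31,0],[44,5],[47,0]]
[[14,11],[31,0],[36,2],[44,5],[47,2],[48,0]]
[[7,15],[8,0],[14,11],[31,0],[36,2],[44,5],[47,2],[48,0]]
[[7,15],[8,0],[14,11],[31,2],[33,0],[36,2],[44,5],[47,2],[48,0]]
[[7,15],[8,5],[14,11],[31,2],[33,0],[36,2],[44,5],[47,2],[48,0]]
[[7,15],[8,5],[14,11],[31,10],[43,2],[44,5],[47,2],[48,0]]
[[7,15],[8,5],[14,11],[31,10],[33,11],[44,5],[47,2],[48,0]]
[[7,15],[8,5],[14,11],[31,10],[33,11],[44,5],[47,2],[48,0]]
[[7,15],[8,5],[14,11],[31,10],[33,11],[44,5],[47,2],[48,0]]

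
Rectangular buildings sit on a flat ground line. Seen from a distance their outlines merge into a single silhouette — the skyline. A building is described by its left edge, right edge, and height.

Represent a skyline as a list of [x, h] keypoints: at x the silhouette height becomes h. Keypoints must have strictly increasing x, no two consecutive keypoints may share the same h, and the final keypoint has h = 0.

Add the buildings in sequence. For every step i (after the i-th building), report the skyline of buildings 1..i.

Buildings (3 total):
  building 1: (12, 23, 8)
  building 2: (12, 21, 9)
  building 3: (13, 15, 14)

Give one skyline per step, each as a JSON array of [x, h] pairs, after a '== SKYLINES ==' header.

== SKYLINES ==
[[12,8],[23,0]]
[[12,9],[21,8],[23,0]]
[[12,9],[13,14],[15,9],[21,8],[23,0]]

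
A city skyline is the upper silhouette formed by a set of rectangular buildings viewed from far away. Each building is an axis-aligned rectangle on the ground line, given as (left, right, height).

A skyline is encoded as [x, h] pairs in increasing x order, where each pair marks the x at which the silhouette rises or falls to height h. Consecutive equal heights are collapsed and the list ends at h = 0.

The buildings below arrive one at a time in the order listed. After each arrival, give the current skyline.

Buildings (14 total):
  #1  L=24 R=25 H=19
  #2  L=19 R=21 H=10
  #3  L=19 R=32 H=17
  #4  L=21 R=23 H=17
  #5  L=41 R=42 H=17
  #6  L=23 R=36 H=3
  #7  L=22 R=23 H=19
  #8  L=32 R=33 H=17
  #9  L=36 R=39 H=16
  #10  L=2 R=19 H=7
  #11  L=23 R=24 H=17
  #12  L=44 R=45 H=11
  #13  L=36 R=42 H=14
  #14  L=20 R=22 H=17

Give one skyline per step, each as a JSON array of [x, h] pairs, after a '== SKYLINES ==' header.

== SKYLINES ==
[[24,19],[25,0]]
[[19,10],[21,0],[24,19],[25,0]]
[[19,17],[24,19],[25,17],[32,0]]
[[19,17],[24,19],[25,17],[32,0]]
[[19,17],[24,19],[25,17],[32,0],[41,17],[42,0]]
[[19,17],[24,19],[25,17],[32,3],[36,0],[41,17],[42,0]]
[[19,17],[22,19],[23,17],[24,19],[25,17],[32,3],[36,0],[41,17],[42,0]]
[[19,17],[22,19],[23,17],[24,19],[25,17],[33,3],[36,0],[41,17],[42,0]]
[[19,17],[22,19],[23,17],[24,19],[25,17],[33,3],[36,16],[39,0],[41,17],[42,0]]
[[2,7],[19,17],[22,19],[23,17],[24,19],[25,17],[33,3],[36,16],[39,0],[41,17],[42,0]]
[[2,7],[19,17],[22,19],[23,17],[24,19],[25,17],[33,3],[36,16],[39,0],[41,17],[42,0]]
[[2,7],[19,17],[22,19],[23,17],[24,19],[25,17],[33,3],[36,16],[39,0],[41,17],[42,0],[44,11],[45,0]]
[[2,7],[19,17],[22,19],[23,17],[24,19],[25,17],[33,3],[36,16],[39,14],[41,17],[42,0],[44,11],[45,0]]
[[2,7],[19,17],[22,19],[23,17],[24,19],[25,17],[33,3],[36,16],[39,14],[41,17],[42,0],[44,11],[45,0]]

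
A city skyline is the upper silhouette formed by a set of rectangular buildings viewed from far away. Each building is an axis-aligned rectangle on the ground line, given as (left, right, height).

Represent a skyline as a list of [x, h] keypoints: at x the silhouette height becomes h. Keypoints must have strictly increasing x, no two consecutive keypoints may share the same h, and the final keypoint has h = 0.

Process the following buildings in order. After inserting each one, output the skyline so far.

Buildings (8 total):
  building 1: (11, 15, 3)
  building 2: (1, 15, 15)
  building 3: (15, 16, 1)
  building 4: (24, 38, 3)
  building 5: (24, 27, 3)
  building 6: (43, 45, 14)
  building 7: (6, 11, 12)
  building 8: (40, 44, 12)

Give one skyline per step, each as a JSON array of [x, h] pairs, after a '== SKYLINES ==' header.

== SKYLINES ==
[[11,3],[15,0]]
[[1,15],[15,0]]
[[1,15],[15,1],[16,0]]
[[1,15],[15,1],[16,0],[24,3],[38,0]]
[[1,15],[15,1],[16,0],[24,3],[38,0]]
[[1,15],[15,1],[16,0],[24,3],[38,0],[43,14],[45,0]]
[[1,15],[15,1],[16,0],[24,3],[38,0],[43,14],[45,0]]
[[1,15],[15,1],[16,0],[24,3],[38,0],[40,12],[43,14],[45,0]]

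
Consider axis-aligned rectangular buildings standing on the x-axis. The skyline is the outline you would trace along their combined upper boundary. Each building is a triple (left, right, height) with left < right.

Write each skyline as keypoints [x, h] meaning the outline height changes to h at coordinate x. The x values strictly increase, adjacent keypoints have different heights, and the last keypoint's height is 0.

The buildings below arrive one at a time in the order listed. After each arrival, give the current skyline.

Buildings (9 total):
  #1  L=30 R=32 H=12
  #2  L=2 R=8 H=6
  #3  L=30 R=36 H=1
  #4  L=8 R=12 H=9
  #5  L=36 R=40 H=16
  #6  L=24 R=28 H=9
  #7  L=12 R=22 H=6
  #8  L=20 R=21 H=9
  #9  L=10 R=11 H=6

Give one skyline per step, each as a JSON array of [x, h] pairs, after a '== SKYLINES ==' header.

== SKYLINES ==
[[30,12],[32,0]]
[[2,6],[8,0],[30,12],[32,0]]
[[2,6],[8,0],[30,12],[32,1],[36,0]]
[[2,6],[8,9],[12,0],[30,12],[32,1],[36,0]]
[[2,6],[8,9],[12,0],[30,12],[32,1],[36,16],[40,0]]
[[2,6],[8,9],[12,0],[24,9],[28,0],[30,12],[32,1],[36,16],[40,0]]
[[2,6],[8,9],[12,6],[22,0],[24,9],[28,0],[30,12],[32,1],[36,16],[40,0]]
[[2,6],[8,9],[12,6],[20,9],[21,6],[22,0],[24,9],[28,0],[30,12],[32,1],[36,16],[40,0]]
[[2,6],[8,9],[12,6],[20,9],[21,6],[22,0],[24,9],[28,0],[30,12],[32,1],[36,16],[40,0]]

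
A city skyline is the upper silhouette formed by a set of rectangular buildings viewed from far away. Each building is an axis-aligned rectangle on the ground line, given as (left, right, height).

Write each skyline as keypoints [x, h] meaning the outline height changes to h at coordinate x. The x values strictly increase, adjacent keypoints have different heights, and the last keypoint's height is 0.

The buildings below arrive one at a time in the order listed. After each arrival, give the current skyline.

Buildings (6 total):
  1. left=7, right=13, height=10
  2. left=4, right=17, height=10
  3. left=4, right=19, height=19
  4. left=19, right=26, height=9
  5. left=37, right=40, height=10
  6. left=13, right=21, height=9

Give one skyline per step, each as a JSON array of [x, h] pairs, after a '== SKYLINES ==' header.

== SKYLINES ==
[[7,10],[13,0]]
[[4,10],[17,0]]
[[4,19],[19,0]]
[[4,19],[19,9],[26,0]]
[[4,19],[19,9],[26,0],[37,10],[40,0]]
[[4,19],[19,9],[26,0],[37,10],[40,0]]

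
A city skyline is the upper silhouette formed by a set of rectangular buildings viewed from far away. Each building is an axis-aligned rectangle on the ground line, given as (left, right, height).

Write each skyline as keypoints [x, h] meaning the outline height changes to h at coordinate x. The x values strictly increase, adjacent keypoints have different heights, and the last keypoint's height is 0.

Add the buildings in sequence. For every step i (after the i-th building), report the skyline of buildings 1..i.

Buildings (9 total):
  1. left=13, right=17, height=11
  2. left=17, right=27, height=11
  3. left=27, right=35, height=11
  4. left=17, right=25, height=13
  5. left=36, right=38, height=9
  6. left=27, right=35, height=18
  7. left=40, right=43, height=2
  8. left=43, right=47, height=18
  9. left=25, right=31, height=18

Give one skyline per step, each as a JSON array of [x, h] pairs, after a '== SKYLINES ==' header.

== SKYLINES ==
[[13,11],[17,0]]
[[13,11],[27,0]]
[[13,11],[35,0]]
[[13,11],[17,13],[25,11],[35,0]]
[[13,11],[17,13],[25,11],[35,0],[36,9],[38,0]]
[[13,11],[17,13],[25,11],[27,18],[35,0],[36,9],[38,0]]
[[13,11],[17,13],[25,11],[27,18],[35,0],[36,9],[38,0],[40,2],[43,0]]
[[13,11],[17,13],[25,11],[27,18],[35,0],[36,9],[38,0],[40,2],[43,18],[47,0]]
[[13,11],[17,13],[25,18],[35,0],[36,9],[38,0],[40,2],[43,18],[47,0]]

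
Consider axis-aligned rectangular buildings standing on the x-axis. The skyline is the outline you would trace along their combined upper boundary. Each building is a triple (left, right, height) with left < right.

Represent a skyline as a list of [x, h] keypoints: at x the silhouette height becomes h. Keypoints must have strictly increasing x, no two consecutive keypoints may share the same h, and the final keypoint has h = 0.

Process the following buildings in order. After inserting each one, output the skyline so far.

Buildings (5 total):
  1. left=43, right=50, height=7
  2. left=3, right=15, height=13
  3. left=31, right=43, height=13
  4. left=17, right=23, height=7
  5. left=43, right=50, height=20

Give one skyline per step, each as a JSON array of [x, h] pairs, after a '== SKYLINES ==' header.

== SKYLINES ==
[[43,7],[50,0]]
[[3,13],[15,0],[43,7],[50,0]]
[[3,13],[15,0],[31,13],[43,7],[50,0]]
[[3,13],[15,0],[17,7],[23,0],[31,13],[43,7],[50,0]]
[[3,13],[15,0],[17,7],[23,0],[31,13],[43,20],[50,0]]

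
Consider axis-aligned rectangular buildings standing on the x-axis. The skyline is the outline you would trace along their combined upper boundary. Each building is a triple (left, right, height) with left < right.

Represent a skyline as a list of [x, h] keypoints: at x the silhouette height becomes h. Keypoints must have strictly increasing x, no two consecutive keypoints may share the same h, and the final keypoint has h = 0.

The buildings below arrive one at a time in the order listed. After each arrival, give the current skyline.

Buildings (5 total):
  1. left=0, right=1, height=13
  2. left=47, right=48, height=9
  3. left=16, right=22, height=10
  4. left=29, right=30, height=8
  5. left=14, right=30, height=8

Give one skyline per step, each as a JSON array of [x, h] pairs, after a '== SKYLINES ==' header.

== SKYLINES ==
[[0,13],[1,0]]
[[0,13],[1,0],[47,9],[48,0]]
[[0,13],[1,0],[16,10],[22,0],[47,9],[48,0]]
[[0,13],[1,0],[16,10],[22,0],[29,8],[30,0],[47,9],[48,0]]
[[0,13],[1,0],[14,8],[16,10],[22,8],[30,0],[47,9],[48,0]]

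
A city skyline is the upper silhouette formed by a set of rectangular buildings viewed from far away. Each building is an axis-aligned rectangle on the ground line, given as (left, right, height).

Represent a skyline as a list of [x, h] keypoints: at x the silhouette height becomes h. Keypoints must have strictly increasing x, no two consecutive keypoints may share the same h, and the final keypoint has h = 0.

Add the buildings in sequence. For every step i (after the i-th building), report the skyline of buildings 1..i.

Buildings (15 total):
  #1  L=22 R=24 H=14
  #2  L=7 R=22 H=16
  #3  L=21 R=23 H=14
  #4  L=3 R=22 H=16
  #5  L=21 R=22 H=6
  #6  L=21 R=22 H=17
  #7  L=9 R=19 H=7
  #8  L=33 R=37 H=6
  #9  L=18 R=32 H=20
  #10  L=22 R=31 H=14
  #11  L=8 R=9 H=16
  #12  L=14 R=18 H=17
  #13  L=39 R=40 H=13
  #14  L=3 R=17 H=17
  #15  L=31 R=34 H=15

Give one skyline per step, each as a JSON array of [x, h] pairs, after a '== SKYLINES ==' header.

== SKYLINES ==
[[22,14],[24,0]]
[[7,16],[22,14],[24,0]]
[[7,16],[22,14],[24,0]]
[[3,16],[22,14],[24,0]]
[[3,16],[22,14],[24,0]]
[[3,16],[21,17],[22,14],[24,0]]
[[3,16],[21,17],[22,14],[24,0]]
[[3,16],[21,17],[22,14],[24,0],[33,6],[37,0]]
[[3,16],[18,20],[32,0],[33,6],[37,0]]
[[3,16],[18,20],[32,0],[33,6],[37,0]]
[[3,16],[18,20],[32,0],[33,6],[37,0]]
[[3,16],[14,17],[18,20],[32,0],[33,6],[37,0]]
[[3,16],[14,17],[18,20],[32,0],[33,6],[37,0],[39,13],[40,0]]
[[3,17],[18,20],[32,0],[33,6],[37,0],[39,13],[40,0]]
[[3,17],[18,20],[32,15],[34,6],[37,0],[39,13],[40,0]]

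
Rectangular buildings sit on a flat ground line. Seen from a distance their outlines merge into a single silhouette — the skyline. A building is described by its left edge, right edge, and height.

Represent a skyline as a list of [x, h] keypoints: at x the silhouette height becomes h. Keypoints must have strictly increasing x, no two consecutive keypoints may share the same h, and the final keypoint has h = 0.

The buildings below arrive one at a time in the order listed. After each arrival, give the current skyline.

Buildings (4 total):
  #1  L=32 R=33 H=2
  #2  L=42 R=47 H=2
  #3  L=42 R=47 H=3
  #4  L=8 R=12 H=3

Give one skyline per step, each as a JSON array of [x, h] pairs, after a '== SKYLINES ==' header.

== SKYLINES ==
[[32,2],[33,0]]
[[32,2],[33,0],[42,2],[47,0]]
[[32,2],[33,0],[42,3],[47,0]]
[[8,3],[12,0],[32,2],[33,0],[42,3],[47,0]]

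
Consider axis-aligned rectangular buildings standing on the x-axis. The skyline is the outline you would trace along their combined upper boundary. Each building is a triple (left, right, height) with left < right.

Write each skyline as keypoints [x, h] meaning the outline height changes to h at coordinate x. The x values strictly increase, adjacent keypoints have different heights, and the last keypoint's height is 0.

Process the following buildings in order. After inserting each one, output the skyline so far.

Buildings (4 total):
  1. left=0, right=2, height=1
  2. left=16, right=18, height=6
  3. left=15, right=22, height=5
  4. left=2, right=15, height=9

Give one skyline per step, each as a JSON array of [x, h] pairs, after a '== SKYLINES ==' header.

== SKYLINES ==
[[0,1],[2,0]]
[[0,1],[2,0],[16,6],[18,0]]
[[0,1],[2,0],[15,5],[16,6],[18,5],[22,0]]
[[0,1],[2,9],[15,5],[16,6],[18,5],[22,0]]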